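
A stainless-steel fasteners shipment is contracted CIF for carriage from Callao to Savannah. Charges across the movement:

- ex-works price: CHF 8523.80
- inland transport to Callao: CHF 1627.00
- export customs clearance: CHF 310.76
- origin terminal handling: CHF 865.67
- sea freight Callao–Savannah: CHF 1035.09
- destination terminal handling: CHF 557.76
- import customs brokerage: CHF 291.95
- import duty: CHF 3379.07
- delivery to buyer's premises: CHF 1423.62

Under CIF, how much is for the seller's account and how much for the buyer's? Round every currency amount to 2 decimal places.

CIF: the seller pays costs through ocean freight and marine insurance to the destination port.
Seller's account: goods 8523.80 + inland to port 1627.00 + export clearance 310.76 + origin terminal 865.67 + freight 1035.09 = 12362.32
Buyer's account: destination terminal 557.76 + brokerage 291.95 + duty 3379.07 + delivery 1423.62 = 5652.40

Seller: CHF 12362.32; buyer: CHF 5652.40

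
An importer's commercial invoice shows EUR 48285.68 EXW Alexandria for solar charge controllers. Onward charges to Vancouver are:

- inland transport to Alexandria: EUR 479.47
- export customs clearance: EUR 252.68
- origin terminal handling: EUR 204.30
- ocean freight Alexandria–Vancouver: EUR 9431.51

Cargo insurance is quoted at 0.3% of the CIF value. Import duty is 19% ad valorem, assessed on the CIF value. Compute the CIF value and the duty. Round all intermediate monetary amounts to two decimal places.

Let C be the CIF value. C = EXW price + pre-shipment costs + freight + 0.3% × C
C − 0.3% × C = 48285.68 + 479.47 + 252.68 + 204.30 + 9431.51
0.997 × C = 58653.64
C = 58653.64 / 0.997 = 58830.13
Insurance premium = 0.3% × 58830.13 = 176.49
Import duty = 58830.13 × 19% = 11177.72

CIF value: EUR 58830.13; import duty: EUR 11177.72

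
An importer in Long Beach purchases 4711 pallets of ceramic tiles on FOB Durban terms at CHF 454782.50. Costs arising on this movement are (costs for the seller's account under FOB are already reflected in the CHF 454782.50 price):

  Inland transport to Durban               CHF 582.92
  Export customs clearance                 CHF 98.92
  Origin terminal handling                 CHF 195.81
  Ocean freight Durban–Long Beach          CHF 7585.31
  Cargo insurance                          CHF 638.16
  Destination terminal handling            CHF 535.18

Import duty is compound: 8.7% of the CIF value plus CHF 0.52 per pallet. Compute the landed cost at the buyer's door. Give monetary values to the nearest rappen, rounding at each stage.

Total landed cost: CHF 506272.39

FOB: the seller bears costs until goods are on board at the origin port; the buyer bears freight, insurance and all costs thereafter.
Already in the invoice (seller's account under FOB): inland to port, export clearance, origin terminal — exclude.
CIF value = FOB price + freight + insurance = 454782.50 + 7585.31 + 638.16 = 463005.97
Ad valorem component: 463005.97 × 8.7% = 40281.52
Specific component: 4711 × 0.52 = 2449.72
Import duty = 40281.52 + 2449.72 = 42731.24
Buyer bears: freight 7585.31 + insurance 638.16 + destination terminal 535.18 + duty 42731.24 = 51489.89
Landed cost = invoice 454782.50 + 51489.89 = 506272.39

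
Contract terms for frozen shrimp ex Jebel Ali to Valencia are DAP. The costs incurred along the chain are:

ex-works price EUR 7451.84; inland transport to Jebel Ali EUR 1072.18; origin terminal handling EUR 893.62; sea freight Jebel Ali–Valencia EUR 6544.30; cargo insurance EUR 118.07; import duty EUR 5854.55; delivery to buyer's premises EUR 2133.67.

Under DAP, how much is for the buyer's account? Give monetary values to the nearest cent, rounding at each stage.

Buyer's account: EUR 5854.55

DAP: the seller bears all costs to the named destination except import duty and clearance.
Seller's account: goods 7451.84 + inland to port 1072.18 + origin terminal 893.62 + freight 6544.30 + insurance 118.07 + delivery 2133.67 = 18213.68
Buyer's account: duty 5854.55 = 5854.55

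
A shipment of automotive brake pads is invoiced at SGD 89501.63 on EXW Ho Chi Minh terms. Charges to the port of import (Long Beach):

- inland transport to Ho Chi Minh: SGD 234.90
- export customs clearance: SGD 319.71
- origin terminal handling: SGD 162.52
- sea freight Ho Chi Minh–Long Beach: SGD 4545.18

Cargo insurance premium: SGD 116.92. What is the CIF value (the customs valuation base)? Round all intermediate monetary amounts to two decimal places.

CIF = EXW price + pre-shipment costs + freight + insurance
CIF = 89501.63 + 234.90 + 319.71 + 162.52 + 4545.18 + 116.92 = 94880.86

CIF value: SGD 94880.86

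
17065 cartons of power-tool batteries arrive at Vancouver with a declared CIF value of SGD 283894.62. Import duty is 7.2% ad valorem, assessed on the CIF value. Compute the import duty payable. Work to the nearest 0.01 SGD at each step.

Import duty = 283894.62 × 7.2% = 20440.41

Import duty: SGD 20440.41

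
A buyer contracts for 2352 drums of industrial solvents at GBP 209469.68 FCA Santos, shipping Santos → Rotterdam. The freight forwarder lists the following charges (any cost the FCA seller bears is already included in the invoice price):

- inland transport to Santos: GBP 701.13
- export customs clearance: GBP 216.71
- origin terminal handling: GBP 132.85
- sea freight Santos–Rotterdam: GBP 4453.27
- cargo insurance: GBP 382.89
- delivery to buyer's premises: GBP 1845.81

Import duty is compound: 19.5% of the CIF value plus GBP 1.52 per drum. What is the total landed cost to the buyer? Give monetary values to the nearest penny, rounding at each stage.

Total landed cost: GBP 261675.08

FCA: the seller delivers export-cleared goods to the carrier; the buyer bears costs from that point.
Already in the invoice (seller's account under FCA): inland to port, export clearance — exclude.
CIF value = FCA price + origin terminal + freight + insurance = 209469.68 + 132.85 + 4453.27 + 382.89 = 214438.69
Ad valorem component: 214438.69 × 19.5% = 41815.54
Specific component: 2352 × 1.52 = 3575.04
Import duty = 41815.54 + 3575.04 = 45390.58
Buyer bears: origin terminal 132.85 + freight 4453.27 + insurance 382.89 + delivery 1845.81 + duty 45390.58 = 52205.40
Landed cost = invoice 209469.68 + 52205.40 = 261675.08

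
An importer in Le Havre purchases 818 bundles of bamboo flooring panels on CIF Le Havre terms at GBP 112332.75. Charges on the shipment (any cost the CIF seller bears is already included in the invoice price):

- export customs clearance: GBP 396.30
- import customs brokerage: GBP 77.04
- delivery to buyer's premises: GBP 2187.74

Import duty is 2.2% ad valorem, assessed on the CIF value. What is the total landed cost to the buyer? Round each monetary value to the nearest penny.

CIF: the seller pays costs through ocean freight and marine insurance to the destination port.
Already in the invoice (seller's account under CIF): export clearance — exclude.
The CIF price already equals the CIF value: 112332.75
Import duty = 112332.75 × 2.2% = 2471.32
Buyer bears: brokerage 77.04 + delivery 2187.74 + duty 2471.32 = 4736.10
Landed cost = invoice 112332.75 + 4736.10 = 117068.85

Total landed cost: GBP 117068.85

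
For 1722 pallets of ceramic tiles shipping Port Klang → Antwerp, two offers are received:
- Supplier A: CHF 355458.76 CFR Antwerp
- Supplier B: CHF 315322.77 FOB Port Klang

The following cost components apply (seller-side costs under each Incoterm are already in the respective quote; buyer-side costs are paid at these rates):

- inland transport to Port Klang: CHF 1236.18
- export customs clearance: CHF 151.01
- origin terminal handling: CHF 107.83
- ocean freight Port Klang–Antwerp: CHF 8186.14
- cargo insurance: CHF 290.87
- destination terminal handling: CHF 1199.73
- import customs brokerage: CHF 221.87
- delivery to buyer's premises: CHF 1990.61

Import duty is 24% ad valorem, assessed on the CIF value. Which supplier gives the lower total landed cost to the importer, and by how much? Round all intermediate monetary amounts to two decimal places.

Supplier B is cheaper by CHF 39617.81

Supplier A (CFR):
CIF value = CFR price + insurance = 355458.76 + 290.87 = 355749.63
Import duty = 355749.63 × 24% = 85379.91
Buyer bears (A): 290.87 + 1199.73 + 221.87 + 1990.61 = 3703.08
Landed cost (A) = invoice 355458.76 + 3703.08 + duty 85379.91 = 444541.75
Supplier B (FOB):
CIF value = FOB price + freight + insurance = 315322.77 + 8186.14 + 290.87 = 323799.78
Import duty = 323799.78 × 24% = 77711.95
Buyer bears (B): 8186.14 + 290.87 + 1199.73 + 221.87 + 1990.61 = 11889.22
Landed cost (B) = invoice 315322.77 + 11889.22 + duty 77711.95 = 404923.94
Difference = |444541.75 − 404923.94| = 39617.81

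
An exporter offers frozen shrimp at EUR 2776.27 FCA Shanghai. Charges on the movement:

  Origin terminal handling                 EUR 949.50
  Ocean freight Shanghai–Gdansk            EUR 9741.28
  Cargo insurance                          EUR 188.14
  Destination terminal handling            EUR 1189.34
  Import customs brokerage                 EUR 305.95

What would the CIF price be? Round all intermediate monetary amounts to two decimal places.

CIF price: EUR 13655.19

Not relevant to the conversion: destination terminal, brokerage — on the buyer under both terms; not part of either seller's price.
From FCA to CIF, the seller additionally bears: origin terminal, freight, insurance.
CIF price = 2776.27 + 949.50 + 9741.28 + 188.14 = 13655.19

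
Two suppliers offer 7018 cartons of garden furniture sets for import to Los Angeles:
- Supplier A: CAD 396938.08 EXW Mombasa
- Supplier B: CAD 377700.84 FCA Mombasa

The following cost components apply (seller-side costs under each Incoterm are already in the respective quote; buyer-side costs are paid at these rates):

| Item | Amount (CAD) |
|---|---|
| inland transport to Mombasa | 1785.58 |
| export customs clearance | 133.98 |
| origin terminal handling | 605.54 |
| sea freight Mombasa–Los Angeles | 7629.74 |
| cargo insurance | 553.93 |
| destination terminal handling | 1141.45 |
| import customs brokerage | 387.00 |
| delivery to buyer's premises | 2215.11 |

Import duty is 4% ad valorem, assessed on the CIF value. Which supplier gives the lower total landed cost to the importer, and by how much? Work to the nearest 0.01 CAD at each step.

Supplier B is cheaper by CAD 22003.07

Supplier A (EXW):
CIF value = EXW price + inland to port + export clearance + origin terminal + freight + insurance = 396938.08 + 1785.58 + 133.98 + 605.54 + 7629.74 + 553.93 = 407646.85
Import duty = 407646.85 × 4% = 16305.87
Buyer bears (A): 1785.58 + 133.98 + 605.54 + 7629.74 + 553.93 + 1141.45 + 387.00 + 2215.11 = 14452.33
Landed cost (A) = invoice 396938.08 + 14452.33 + duty 16305.87 = 427696.28
Supplier B (FCA):
CIF value = FCA price + origin terminal + freight + insurance = 377700.84 + 605.54 + 7629.74 + 553.93 = 386490.05
Import duty = 386490.05 × 4% = 15459.60
Buyer bears (B): 605.54 + 7629.74 + 553.93 + 1141.45 + 387.00 + 2215.11 = 12532.77
Landed cost (B) = invoice 377700.84 + 12532.77 + duty 15459.60 = 405693.21
Difference = |427696.28 − 405693.21| = 22003.07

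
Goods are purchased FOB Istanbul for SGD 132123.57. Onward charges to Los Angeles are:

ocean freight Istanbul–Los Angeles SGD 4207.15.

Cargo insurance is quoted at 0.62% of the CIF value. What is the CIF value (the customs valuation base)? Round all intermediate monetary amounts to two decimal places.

CIF value: SGD 137181.24

Let C be the CIF value. C = FOB price + freight + 0.62% × C
C − 0.62% × C = 132123.57 + 4207.15
0.9938 × C = 136330.72
C = 136330.72 / 0.9938 = 137181.24
Insurance premium = 0.62% × 137181.24 = 850.52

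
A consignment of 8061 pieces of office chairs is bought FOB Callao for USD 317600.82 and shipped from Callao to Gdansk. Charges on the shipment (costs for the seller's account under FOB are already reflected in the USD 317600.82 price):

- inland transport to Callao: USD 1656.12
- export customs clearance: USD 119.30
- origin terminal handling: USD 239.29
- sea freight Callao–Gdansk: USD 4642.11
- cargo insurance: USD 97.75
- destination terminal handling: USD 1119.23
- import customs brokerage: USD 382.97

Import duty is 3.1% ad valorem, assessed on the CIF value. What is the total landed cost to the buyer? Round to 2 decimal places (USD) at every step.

FOB: the seller bears costs until goods are on board at the origin port; the buyer bears freight, insurance and all costs thereafter.
Already in the invoice (seller's account under FOB): inland to port, export clearance, origin terminal — exclude.
CIF value = FOB price + freight + insurance = 317600.82 + 4642.11 + 97.75 = 322340.68
Import duty = 322340.68 × 3.1% = 9992.56
Buyer bears: freight 4642.11 + insurance 97.75 + destination terminal 1119.23 + brokerage 382.97 + duty 9992.56 = 16234.62
Landed cost = invoice 317600.82 + 16234.62 = 333835.44

Total landed cost: USD 333835.44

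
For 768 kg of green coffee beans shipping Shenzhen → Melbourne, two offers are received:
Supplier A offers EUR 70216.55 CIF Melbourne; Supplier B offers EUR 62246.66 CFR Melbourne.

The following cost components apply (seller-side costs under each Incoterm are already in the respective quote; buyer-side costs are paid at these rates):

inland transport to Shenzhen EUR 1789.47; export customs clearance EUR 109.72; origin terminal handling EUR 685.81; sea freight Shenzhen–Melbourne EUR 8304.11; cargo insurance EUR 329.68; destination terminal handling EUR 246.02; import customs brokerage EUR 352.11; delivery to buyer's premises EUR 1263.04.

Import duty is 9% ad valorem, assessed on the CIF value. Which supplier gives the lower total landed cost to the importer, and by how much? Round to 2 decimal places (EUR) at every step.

Supplier A (CIF):
The CIF price already equals the CIF value: 70216.55
Import duty = 70216.55 × 9% = 6319.49
Buyer bears (A): 246.02 + 352.11 + 1263.04 = 1861.17
Landed cost (A) = invoice 70216.55 + 1861.17 + duty 6319.49 = 78397.21
Supplier B (CFR):
CIF value = CFR price + insurance = 62246.66 + 329.68 = 62576.34
Import duty = 62576.34 × 9% = 5631.87
Buyer bears (B): 329.68 + 246.02 + 352.11 + 1263.04 = 2190.85
Landed cost (B) = invoice 62246.66 + 2190.85 + duty 5631.87 = 70069.38
Difference = |78397.21 − 70069.38| = 8327.83

Supplier B is cheaper by EUR 8327.83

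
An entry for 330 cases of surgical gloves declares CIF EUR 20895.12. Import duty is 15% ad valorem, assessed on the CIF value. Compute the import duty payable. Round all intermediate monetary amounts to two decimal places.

Import duty = 20895.12 × 15% = 3134.27

Import duty: EUR 3134.27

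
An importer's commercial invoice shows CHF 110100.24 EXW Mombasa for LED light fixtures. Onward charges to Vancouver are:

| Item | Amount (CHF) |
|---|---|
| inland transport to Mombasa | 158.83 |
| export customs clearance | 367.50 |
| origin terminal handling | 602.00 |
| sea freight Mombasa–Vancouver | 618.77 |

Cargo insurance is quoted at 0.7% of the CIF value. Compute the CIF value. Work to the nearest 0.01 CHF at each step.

Let C be the CIF value. C = EXW price + pre-shipment costs + freight + 0.7% × C
C − 0.7% × C = 110100.24 + 158.83 + 367.50 + 602.00 + 618.77
0.993 × C = 111847.34
C = 111847.34 / 0.993 = 112635.79
Insurance premium = 0.7% × 112635.79 = 788.45

CIF value: CHF 112635.79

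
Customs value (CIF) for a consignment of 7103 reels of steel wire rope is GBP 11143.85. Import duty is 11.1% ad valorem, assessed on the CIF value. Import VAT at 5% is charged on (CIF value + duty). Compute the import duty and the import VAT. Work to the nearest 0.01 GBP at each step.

Import duty: GBP 1236.97; import VAT: GBP 619.04

Import duty = 11143.85 × 11.1% = 1236.97
VAT base = CIF + duty = 11143.85 + 1236.97 = 12380.82
Import VAT = 12380.82 × 5% = 619.04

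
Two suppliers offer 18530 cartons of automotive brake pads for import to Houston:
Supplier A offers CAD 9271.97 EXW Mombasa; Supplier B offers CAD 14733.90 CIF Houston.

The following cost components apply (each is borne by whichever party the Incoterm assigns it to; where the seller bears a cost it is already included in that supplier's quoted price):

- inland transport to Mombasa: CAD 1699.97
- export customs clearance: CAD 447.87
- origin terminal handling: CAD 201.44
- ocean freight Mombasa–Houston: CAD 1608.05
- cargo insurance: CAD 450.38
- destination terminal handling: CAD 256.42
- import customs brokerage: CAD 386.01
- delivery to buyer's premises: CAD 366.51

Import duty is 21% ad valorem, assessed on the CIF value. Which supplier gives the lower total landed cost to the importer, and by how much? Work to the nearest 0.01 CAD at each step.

Supplier A (EXW):
CIF value = EXW price + inland to port + export clearance + origin terminal + freight + insurance = 9271.97 + 1699.97 + 447.87 + 201.44 + 1608.05 + 450.38 = 13679.68
Import duty = 13679.68 × 21% = 2872.73
Buyer bears (A): 1699.97 + 447.87 + 201.44 + 1608.05 + 450.38 + 256.42 + 386.01 + 366.51 = 5416.65
Landed cost (A) = invoice 9271.97 + 5416.65 + duty 2872.73 = 17561.35
Supplier B (CIF):
The CIF price already equals the CIF value: 14733.90
Import duty = 14733.90 × 21% = 3094.12
Buyer bears (B): 256.42 + 386.01 + 366.51 = 1008.94
Landed cost (B) = invoice 14733.90 + 1008.94 + duty 3094.12 = 18836.96
Difference = |17561.35 − 18836.96| = 1275.61

Supplier A is cheaper by CAD 1275.61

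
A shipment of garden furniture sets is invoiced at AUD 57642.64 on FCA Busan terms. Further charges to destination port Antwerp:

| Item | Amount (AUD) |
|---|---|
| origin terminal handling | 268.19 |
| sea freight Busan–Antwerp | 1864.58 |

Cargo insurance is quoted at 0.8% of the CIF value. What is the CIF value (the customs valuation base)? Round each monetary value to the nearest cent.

CIF value: AUD 60257.47

Let C be the CIF value. C = FCA price + pre-shipment costs + freight + 0.8% × C
C − 0.8% × C = 57642.64 + 268.19 + 1864.58
0.992 × C = 59775.41
C = 59775.41 / 0.992 = 60257.47
Insurance premium = 0.8% × 60257.47 = 482.06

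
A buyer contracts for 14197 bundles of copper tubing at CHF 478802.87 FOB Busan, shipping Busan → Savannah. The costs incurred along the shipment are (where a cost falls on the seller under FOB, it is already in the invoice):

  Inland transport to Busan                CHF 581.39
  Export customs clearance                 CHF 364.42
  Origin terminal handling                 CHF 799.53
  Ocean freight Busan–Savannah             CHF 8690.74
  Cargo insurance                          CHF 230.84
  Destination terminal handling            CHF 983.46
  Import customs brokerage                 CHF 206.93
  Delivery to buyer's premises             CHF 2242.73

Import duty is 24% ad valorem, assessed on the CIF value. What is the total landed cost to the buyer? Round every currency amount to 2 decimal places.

FOB: the seller bears costs until goods are on board at the origin port; the buyer bears freight, insurance and all costs thereafter.
Already in the invoice (seller's account under FOB): inland to port, export clearance, origin terminal — exclude.
CIF value = FOB price + freight + insurance = 478802.87 + 8690.74 + 230.84 = 487724.45
Import duty = 487724.45 × 24% = 117053.87
Buyer bears: freight 8690.74 + insurance 230.84 + destination terminal 983.46 + brokerage 206.93 + delivery 2242.73 + duty 117053.87 = 129408.57
Landed cost = invoice 478802.87 + 129408.57 = 608211.44

Total landed cost: CHF 608211.44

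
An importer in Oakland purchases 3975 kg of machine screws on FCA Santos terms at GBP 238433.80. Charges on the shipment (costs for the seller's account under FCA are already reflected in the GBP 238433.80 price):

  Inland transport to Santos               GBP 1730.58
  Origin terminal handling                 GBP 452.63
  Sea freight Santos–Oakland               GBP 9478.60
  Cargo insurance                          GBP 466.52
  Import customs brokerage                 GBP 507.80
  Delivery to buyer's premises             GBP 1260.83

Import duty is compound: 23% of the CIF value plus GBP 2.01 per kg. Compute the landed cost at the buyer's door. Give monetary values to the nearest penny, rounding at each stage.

FCA: the seller delivers export-cleared goods to the carrier; the buyer bears costs from that point.
Already in the invoice (seller's account under FCA): inland to port — exclude.
CIF value = FCA price + origin terminal + freight + insurance = 238433.80 + 452.63 + 9478.60 + 466.52 = 248831.55
Ad valorem component: 248831.55 × 23% = 57231.26
Specific component: 3975 × 2.01 = 7989.75
Import duty = 57231.26 + 7989.75 = 65221.01
Buyer bears: origin terminal 452.63 + freight 9478.60 + insurance 466.52 + brokerage 507.80 + delivery 1260.83 + duty 65221.01 = 77387.39
Landed cost = invoice 238433.80 + 77387.39 = 315821.19

Total landed cost: GBP 315821.19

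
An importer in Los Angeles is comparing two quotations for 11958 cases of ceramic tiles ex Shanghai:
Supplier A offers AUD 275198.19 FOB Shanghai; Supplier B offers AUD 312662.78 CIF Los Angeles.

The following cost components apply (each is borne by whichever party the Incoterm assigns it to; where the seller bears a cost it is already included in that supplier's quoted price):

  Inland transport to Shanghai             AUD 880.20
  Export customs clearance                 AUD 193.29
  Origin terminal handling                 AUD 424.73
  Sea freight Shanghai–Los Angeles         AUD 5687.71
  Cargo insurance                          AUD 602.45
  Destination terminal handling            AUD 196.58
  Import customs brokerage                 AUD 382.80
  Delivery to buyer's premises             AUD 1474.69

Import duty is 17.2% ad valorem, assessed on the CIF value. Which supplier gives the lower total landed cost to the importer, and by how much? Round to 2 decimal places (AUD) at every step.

Supplier A (FOB):
CIF value = FOB price + freight + insurance = 275198.19 + 5687.71 + 602.45 = 281488.35
Import duty = 281488.35 × 17.2% = 48416.00
Buyer bears (A): 5687.71 + 602.45 + 196.58 + 382.80 + 1474.69 = 8344.23
Landed cost (A) = invoice 275198.19 + 8344.23 + duty 48416.00 = 331958.42
Supplier B (CIF):
The CIF price already equals the CIF value: 312662.78
Import duty = 312662.78 × 17.2% = 53778.00
Buyer bears (B): 196.58 + 382.80 + 1474.69 = 2054.07
Landed cost (B) = invoice 312662.78 + 2054.07 + duty 53778.00 = 368494.85
Difference = |331958.42 − 368494.85| = 36536.43

Supplier A is cheaper by AUD 36536.43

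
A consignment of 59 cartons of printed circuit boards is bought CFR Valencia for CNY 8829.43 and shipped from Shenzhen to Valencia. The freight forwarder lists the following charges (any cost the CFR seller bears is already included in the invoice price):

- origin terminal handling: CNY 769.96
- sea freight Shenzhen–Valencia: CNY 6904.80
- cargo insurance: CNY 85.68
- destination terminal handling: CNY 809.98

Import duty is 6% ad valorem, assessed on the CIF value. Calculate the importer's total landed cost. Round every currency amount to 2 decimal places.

CFR: the seller pays costs through ocean freight to the destination port, but not insurance.
Already in the invoice (seller's account under CFR): origin terminal, freight — exclude.
CIF value = CFR price + insurance = 8829.43 + 85.68 = 8915.11
Import duty = 8915.11 × 6% = 534.91
Buyer bears: insurance 85.68 + destination terminal 809.98 + duty 534.91 = 1430.57
Landed cost = invoice 8829.43 + 1430.57 = 10260.00

Total landed cost: CNY 10260.00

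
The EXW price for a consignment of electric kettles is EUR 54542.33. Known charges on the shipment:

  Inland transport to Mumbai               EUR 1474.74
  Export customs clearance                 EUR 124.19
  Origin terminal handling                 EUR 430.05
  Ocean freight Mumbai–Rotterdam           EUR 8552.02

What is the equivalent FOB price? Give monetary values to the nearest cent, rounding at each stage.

Not relevant to the conversion: freight — on the buyer under both terms; not part of either seller's price.
From EXW to FOB, the seller additionally bears: inland to port, export clearance, origin terminal.
FOB price = 54542.33 + 1474.74 + 124.19 + 430.05 = 56571.31

FOB price: EUR 56571.31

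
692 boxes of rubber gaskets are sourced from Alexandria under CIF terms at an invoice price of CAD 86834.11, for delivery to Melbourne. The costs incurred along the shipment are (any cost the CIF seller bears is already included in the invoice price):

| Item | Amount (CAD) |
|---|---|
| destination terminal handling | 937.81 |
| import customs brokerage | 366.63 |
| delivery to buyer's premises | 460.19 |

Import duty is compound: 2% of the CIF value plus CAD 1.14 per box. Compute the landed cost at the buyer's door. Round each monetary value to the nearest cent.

CIF: the seller pays costs through ocean freight and marine insurance to the destination port.
The CIF price already equals the CIF value: 86834.11
Ad valorem component: 86834.11 × 2% = 1736.68
Specific component: 692 × 1.14 = 788.88
Import duty = 1736.68 + 788.88 = 2525.56
Buyer bears: destination terminal 937.81 + brokerage 366.63 + delivery 460.19 + duty 2525.56 = 4290.19
Landed cost = invoice 86834.11 + 4290.19 = 91124.30

Total landed cost: CAD 91124.30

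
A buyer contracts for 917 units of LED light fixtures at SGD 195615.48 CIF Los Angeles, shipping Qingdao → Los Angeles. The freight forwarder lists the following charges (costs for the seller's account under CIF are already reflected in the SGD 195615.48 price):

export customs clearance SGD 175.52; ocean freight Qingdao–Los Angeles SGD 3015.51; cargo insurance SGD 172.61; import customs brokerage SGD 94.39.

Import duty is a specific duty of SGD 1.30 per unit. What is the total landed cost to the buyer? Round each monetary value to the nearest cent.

CIF: the seller pays costs through ocean freight and marine insurance to the destination port.
Already in the invoice (seller's account under CIF): export clearance, freight, insurance — exclude.
The CIF price already equals the CIF value: 195615.48
Import duty = 917 × 1.30 = 1192.10
Buyer bears: brokerage 94.39 + duty 1192.10 = 1286.49
Landed cost = invoice 195615.48 + 1286.49 = 196901.97

Total landed cost: SGD 196901.97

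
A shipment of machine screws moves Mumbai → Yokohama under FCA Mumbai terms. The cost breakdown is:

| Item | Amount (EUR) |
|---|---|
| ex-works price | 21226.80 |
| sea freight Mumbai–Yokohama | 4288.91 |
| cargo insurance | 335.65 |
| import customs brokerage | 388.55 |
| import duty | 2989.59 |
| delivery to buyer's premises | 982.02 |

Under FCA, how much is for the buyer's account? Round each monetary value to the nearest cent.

FCA: the seller delivers export-cleared goods to the carrier; the buyer bears costs from that point.
Seller's account: goods 21226.80 = 21226.80
Buyer's account: freight 4288.91 + insurance 335.65 + brokerage 388.55 + duty 2989.59 + delivery 982.02 = 8984.72

Buyer's account: EUR 8984.72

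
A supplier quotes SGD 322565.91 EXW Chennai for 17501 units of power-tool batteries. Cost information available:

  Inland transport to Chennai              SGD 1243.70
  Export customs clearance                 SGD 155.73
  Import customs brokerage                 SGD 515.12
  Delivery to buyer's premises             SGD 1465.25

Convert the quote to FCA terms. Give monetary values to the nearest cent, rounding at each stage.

Not relevant to the conversion: brokerage, delivery — on the buyer under both terms; not part of either seller's price.
From EXW to FCA, the seller additionally bears: inland to port, export clearance.
FCA price = 322565.91 + 1243.70 + 155.73 = 323965.34

FCA price: SGD 323965.34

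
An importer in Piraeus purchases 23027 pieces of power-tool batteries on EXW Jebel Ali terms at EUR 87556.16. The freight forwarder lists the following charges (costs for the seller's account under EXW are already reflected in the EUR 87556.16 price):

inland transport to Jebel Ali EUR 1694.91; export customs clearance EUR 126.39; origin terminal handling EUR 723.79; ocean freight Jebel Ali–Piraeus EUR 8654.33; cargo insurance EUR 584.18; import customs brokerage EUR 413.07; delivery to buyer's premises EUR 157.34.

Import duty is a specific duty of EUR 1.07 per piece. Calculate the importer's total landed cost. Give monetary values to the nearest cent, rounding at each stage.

Total landed cost: EUR 124549.06

EXW: the seller makes goods available at their premises; the buyer bears all onward costs.
CIF value = EXW price + inland to port + export clearance + origin terminal + freight + insurance = 87556.16 + 1694.91 + 126.39 + 723.79 + 8654.33 + 584.18 = 99339.76
Import duty = 23027 × 1.07 = 24638.89
Buyer bears: inland to port 1694.91 + export clearance 126.39 + origin terminal 723.79 + freight 8654.33 + insurance 584.18 + brokerage 413.07 + delivery 157.34 + duty 24638.89 = 36992.90
Landed cost = invoice 87556.16 + 36992.90 = 124549.06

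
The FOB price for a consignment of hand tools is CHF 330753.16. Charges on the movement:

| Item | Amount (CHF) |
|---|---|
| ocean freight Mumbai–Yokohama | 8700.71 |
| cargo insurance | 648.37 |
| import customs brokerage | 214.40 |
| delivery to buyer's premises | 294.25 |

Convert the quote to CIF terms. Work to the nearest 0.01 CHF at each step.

CIF price: CHF 340102.24

Not relevant to the conversion: brokerage, delivery — on the buyer under both terms; not part of either seller's price.
From FOB to CIF, the seller additionally bears: freight, insurance.
CIF price = 330753.16 + 8700.71 + 648.37 = 340102.24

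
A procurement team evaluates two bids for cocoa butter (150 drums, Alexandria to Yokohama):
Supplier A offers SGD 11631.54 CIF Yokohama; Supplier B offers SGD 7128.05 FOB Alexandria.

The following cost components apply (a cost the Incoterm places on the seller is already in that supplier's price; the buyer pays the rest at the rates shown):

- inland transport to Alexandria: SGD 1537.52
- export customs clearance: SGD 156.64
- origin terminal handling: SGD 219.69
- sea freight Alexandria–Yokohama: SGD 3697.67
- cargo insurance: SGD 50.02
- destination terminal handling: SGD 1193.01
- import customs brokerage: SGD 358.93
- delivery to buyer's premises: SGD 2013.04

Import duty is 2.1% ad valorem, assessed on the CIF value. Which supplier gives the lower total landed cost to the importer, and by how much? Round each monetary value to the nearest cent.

Supplier B is cheaper by SGD 771.67

Supplier A (CIF):
The CIF price already equals the CIF value: 11631.54
Import duty = 11631.54 × 2.1% = 244.26
Buyer bears (A): 1193.01 + 358.93 + 2013.04 = 3564.98
Landed cost (A) = invoice 11631.54 + 3564.98 + duty 244.26 = 15440.78
Supplier B (FOB):
CIF value = FOB price + freight + insurance = 7128.05 + 3697.67 + 50.02 = 10875.74
Import duty = 10875.74 × 2.1% = 228.39
Buyer bears (B): 3697.67 + 50.02 + 1193.01 + 358.93 + 2013.04 = 7312.67
Landed cost (B) = invoice 7128.05 + 7312.67 + duty 228.39 = 14669.11
Difference = |15440.78 − 14669.11| = 771.67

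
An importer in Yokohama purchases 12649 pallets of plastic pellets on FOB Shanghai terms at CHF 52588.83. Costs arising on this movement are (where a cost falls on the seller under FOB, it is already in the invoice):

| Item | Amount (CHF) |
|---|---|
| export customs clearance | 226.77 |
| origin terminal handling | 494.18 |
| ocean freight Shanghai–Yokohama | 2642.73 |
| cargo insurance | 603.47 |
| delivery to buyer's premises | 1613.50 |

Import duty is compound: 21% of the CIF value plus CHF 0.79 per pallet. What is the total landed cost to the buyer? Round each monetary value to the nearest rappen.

FOB: the seller bears costs until goods are on board at the origin port; the buyer bears freight, insurance and all costs thereafter.
Already in the invoice (seller's account under FOB): export clearance, origin terminal — exclude.
CIF value = FOB price + freight + insurance = 52588.83 + 2642.73 + 603.47 = 55835.03
Ad valorem component: 55835.03 × 21% = 11725.36
Specific component: 12649 × 0.79 = 9992.71
Import duty = 11725.36 + 9992.71 = 21718.07
Buyer bears: freight 2642.73 + insurance 603.47 + delivery 1613.50 + duty 21718.07 = 26577.77
Landed cost = invoice 52588.83 + 26577.77 = 79166.60

Total landed cost: CHF 79166.60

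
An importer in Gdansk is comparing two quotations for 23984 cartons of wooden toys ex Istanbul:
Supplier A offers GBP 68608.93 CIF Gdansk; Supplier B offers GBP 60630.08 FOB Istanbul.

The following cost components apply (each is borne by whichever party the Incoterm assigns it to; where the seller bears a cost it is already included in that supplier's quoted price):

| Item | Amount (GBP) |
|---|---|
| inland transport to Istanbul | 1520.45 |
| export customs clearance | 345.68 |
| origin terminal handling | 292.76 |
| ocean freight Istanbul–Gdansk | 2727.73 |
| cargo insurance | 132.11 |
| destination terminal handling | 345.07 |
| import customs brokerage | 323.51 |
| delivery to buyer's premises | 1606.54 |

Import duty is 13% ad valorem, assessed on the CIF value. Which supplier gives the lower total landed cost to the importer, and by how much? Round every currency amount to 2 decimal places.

Supplier A (CIF):
The CIF price already equals the CIF value: 68608.93
Import duty = 68608.93 × 13% = 8919.16
Buyer bears (A): 345.07 + 323.51 + 1606.54 = 2275.12
Landed cost (A) = invoice 68608.93 + 2275.12 + duty 8919.16 = 79803.21
Supplier B (FOB):
CIF value = FOB price + freight + insurance = 60630.08 + 2727.73 + 132.11 = 63489.92
Import duty = 63489.92 × 13% = 8253.69
Buyer bears (B): 2727.73 + 132.11 + 345.07 + 323.51 + 1606.54 = 5134.96
Landed cost (B) = invoice 60630.08 + 5134.96 + duty 8253.69 = 74018.73
Difference = |79803.21 − 74018.73| = 5784.48

Supplier B is cheaper by GBP 5784.48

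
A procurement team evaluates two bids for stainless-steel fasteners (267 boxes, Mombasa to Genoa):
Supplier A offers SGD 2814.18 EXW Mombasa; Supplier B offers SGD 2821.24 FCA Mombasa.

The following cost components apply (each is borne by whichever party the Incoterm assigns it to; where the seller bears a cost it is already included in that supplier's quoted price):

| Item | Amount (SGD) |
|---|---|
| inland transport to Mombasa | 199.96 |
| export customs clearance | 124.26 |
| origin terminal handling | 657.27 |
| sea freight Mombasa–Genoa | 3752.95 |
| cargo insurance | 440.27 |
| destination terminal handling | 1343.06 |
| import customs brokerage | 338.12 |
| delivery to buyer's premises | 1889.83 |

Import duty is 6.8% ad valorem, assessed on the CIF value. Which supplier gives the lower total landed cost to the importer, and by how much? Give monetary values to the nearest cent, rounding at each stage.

Supplier B is cheaper by SGD 338.72

Supplier A (EXW):
CIF value = EXW price + inland to port + export clearance + origin terminal + freight + insurance = 2814.18 + 199.96 + 124.26 + 657.27 + 3752.95 + 440.27 = 7988.89
Import duty = 7988.89 × 6.8% = 543.24
Buyer bears (A): 199.96 + 124.26 + 657.27 + 3752.95 + 440.27 + 1343.06 + 338.12 + 1889.83 = 8745.72
Landed cost (A) = invoice 2814.18 + 8745.72 + duty 543.24 = 12103.14
Supplier B (FCA):
CIF value = FCA price + origin terminal + freight + insurance = 2821.24 + 657.27 + 3752.95 + 440.27 = 7671.73
Import duty = 7671.73 × 6.8% = 521.68
Buyer bears (B): 657.27 + 3752.95 + 440.27 + 1343.06 + 338.12 + 1889.83 = 8421.50
Landed cost (B) = invoice 2821.24 + 8421.50 + duty 521.68 = 11764.42
Difference = |12103.14 − 11764.42| = 338.72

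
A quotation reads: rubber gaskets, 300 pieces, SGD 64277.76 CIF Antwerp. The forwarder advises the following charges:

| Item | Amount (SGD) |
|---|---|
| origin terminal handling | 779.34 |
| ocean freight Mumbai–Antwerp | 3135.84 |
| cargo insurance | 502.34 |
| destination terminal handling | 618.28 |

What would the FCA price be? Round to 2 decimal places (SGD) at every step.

FCA price: SGD 59860.24

Not relevant to the conversion: destination terminal — on the buyer under both terms; not part of either seller's price.
From CIF to FCA, the seller no longer bears: origin terminal, freight, insurance.
FCA price = 64277.76 − 779.34 − 3135.84 − 502.34 = 59860.24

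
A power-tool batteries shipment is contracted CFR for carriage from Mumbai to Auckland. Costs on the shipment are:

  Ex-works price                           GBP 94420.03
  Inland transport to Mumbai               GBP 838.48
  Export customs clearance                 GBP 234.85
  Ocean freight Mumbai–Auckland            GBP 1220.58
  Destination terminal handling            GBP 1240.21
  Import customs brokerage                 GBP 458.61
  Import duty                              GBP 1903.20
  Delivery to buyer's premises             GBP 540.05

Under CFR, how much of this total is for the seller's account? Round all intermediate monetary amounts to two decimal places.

Seller's account: GBP 96713.94

CFR: the seller pays costs through ocean freight to the destination port, but not insurance.
Seller's account: goods 94420.03 + inland to port 838.48 + export clearance 234.85 + freight 1220.58 = 96713.94
Buyer's account: destination terminal 1240.21 + brokerage 458.61 + duty 1903.20 + delivery 540.05 = 4142.07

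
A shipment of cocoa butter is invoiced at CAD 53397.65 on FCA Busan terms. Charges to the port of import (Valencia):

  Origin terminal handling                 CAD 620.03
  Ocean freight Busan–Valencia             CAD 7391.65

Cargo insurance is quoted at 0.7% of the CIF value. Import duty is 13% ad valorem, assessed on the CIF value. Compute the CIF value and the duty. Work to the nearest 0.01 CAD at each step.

Let C be the CIF value. C = FCA price + pre-shipment costs + freight + 0.7% × C
C − 0.7% × C = 53397.65 + 620.03 + 7391.65
0.993 × C = 61409.33
C = 61409.33 / 0.993 = 61842.23
Insurance premium = 0.7% × 61842.23 = 432.90
Import duty = 61842.23 × 13% = 8039.49

CIF value: CAD 61842.23; import duty: CAD 8039.49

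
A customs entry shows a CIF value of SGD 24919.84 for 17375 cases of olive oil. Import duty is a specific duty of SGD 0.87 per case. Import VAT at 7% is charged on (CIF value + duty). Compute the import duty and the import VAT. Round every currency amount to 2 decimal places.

Import duty = 17375 × 0.87 = 15116.25
VAT base = CIF + duty = 24919.84 + 15116.25 = 40036.09
Import VAT = 40036.09 × 7% = 2802.53

Import duty: SGD 15116.25; import VAT: SGD 2802.53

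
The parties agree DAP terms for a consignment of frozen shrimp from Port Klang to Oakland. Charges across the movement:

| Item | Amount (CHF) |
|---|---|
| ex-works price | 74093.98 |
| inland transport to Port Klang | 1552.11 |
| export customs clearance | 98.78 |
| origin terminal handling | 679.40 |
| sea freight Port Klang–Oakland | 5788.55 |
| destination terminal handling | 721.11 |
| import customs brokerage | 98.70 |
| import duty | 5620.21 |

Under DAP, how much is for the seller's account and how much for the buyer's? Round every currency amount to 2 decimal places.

Seller: CHF 82933.93; buyer: CHF 5718.91

DAP: the seller bears all costs to the named destination except import duty and clearance.
Seller's account: goods 74093.98 + inland to port 1552.11 + export clearance 98.78 + origin terminal 679.40 + freight 5788.55 + destination terminal 721.11 = 82933.93
Buyer's account: brokerage 98.70 + duty 5620.21 = 5718.91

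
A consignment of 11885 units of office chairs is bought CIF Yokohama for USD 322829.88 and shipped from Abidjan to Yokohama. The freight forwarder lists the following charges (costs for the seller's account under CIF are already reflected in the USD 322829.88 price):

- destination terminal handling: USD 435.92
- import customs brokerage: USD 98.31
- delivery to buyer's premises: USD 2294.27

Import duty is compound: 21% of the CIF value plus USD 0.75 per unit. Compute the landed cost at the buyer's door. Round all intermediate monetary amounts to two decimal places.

Total landed cost: USD 402366.40

CIF: the seller pays costs through ocean freight and marine insurance to the destination port.
The CIF price already equals the CIF value: 322829.88
Ad valorem component: 322829.88 × 21% = 67794.27
Specific component: 11885 × 0.75 = 8913.75
Import duty = 67794.27 + 8913.75 = 76708.02
Buyer bears: destination terminal 435.92 + brokerage 98.31 + delivery 2294.27 + duty 76708.02 = 79536.52
Landed cost = invoice 322829.88 + 79536.52 = 402366.40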